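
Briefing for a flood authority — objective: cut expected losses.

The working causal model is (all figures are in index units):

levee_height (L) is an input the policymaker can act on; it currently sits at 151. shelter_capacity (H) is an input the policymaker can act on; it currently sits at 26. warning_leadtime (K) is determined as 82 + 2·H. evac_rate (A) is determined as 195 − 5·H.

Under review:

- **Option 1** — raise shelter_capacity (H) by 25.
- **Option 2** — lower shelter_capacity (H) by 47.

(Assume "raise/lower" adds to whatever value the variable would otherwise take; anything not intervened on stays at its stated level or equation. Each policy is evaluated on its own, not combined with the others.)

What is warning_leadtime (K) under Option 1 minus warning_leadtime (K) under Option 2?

144

Option 1 (H + 25):
  H = 26 + 25 = 51
  K = 82 + 2·51 = 184
Option 2 (H − 47):
  H = 26 − 47 = -21
  K = 82 + 2·(-21) = 40
K: 184 − 40 = 144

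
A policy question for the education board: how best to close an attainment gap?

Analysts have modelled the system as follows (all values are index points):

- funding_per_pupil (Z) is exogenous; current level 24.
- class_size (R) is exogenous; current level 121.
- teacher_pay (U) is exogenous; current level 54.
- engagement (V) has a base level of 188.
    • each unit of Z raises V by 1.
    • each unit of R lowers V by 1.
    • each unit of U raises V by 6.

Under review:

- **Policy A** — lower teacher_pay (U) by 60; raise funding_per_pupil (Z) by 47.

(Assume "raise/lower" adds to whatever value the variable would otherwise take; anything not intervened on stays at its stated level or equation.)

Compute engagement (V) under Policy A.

Policy A (U − 60, Z + 47):
  Z = 24 + 47 = 71
  R = 121
  U = 54 − 60 = -6
  V = 188 + 71 − 121 + 6·(-6) = 102

102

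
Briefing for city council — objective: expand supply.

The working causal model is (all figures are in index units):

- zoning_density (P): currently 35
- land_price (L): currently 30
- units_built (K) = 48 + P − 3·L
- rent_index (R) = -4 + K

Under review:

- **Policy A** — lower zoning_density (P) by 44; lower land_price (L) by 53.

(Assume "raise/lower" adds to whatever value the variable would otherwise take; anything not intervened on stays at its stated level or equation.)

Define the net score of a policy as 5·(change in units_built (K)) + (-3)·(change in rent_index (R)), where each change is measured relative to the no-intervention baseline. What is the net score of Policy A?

Baseline:
  P = 35
  L = 30
  K = 48 + 35 − 3·30 = -7
  R = -4 + (-7) = -11
Policy A (P − 44, L − 53):
  P = 35 − 44 = -9
  L = 30 − 53 = -23
  K = 48 + (-9) − 3·(-23) = 108
  R = -4 + 108 = 104
ΔK = 108 − (-7) = 115; ΔR = 104 − (-11) = 115
Score = 5·115 + (-3)·115 = 230

230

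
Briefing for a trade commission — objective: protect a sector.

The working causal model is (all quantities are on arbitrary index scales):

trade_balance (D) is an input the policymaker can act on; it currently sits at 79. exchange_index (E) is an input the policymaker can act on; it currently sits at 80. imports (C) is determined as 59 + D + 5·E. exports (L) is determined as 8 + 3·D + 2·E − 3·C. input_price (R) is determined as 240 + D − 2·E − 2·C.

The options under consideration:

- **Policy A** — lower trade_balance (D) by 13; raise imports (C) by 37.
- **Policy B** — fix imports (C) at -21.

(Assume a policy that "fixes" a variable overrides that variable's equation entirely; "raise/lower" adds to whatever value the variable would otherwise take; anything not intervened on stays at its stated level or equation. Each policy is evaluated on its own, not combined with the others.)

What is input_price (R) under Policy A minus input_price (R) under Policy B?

Policy A (D − 13, C + 37):
  D = 79 − 13 = 66
  E = 80
  C = 59 + 66 + 5·80 (+37 from intervention) = 562
  R = 240 + 66 − 2·80 − 2·562 = -978
Policy B (C := -21):
  D = 79
  E = 80
  C = -21
  R = 240 + 79 − 2·80 − 2·(-21) = 201
R: -978 − 201 = -1179

-1179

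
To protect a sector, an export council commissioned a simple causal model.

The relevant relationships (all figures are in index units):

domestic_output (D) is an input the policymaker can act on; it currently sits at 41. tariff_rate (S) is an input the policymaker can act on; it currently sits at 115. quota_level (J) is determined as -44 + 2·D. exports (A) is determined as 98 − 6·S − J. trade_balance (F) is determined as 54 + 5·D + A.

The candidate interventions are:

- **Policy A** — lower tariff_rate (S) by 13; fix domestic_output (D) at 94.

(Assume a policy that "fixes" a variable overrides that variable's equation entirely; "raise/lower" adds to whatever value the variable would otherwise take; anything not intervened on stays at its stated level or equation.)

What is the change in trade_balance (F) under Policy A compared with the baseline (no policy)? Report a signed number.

Baseline:
  D = 41
  S = 115
  J = -44 + 2·41 = 38
  A = 98 − 6·115 − 38 = -630
  F = 54 + 5·41 + (-630) = -371
Policy A (S − 13, D := 94):
  D = 94
  S = 115 − 13 = 102
  J = -44 + 2·94 = 144
  A = 98 − 6·102 − 144 = -658
  F = 54 + 5·94 + (-658) = -134
Change in F: -134 − (-371) = 237

237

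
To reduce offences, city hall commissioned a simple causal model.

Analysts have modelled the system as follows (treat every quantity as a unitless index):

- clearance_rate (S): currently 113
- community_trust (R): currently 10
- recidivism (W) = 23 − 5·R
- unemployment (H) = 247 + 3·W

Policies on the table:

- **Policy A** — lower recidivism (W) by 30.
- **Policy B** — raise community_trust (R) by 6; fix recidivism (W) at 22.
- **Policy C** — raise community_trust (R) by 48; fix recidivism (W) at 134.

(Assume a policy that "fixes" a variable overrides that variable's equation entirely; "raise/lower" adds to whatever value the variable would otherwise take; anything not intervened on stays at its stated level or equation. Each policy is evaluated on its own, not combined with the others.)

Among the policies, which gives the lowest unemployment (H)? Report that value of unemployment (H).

Policy A (W − 30):
  R = 10
  W = 23 − 5·10 (−30 from intervention) = -57
  H = 247 + 3·(-57) = 76
Policy B (R + 6, W := 22):
  R = 10 + 6 = 16
  W = 22
  H = 247 + 3·22 = 313
Policy C (R + 48, W := 134):
  R = 10 + 48 = 58
  W = 134
  H = 247 + 3·134 = 649
Comparing — Policy A: H=76, Policy B: H=313, Policy C: H=649. Lowest is 76 (Policy A).

76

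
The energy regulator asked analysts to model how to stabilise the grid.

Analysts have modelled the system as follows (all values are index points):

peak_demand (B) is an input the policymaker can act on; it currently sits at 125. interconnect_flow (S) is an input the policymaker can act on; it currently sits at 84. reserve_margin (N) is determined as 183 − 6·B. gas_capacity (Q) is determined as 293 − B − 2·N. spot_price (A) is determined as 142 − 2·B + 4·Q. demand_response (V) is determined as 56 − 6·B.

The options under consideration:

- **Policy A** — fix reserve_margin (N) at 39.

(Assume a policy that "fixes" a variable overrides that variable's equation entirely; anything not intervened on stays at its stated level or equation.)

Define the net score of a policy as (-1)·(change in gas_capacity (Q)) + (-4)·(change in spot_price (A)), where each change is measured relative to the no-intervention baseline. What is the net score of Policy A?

Baseline:
  B = 125
  N = 183 − 6·125 = -567
  Q = 293 − 125 − 2·(-567) = 1302
  A = 142 − 2·125 + 4·1302 = 5100
Policy A (N := 39):
  B = 125
  N = 39
  Q = 293 − 125 − 2·39 = 90
  A = 142 − 2·125 + 4·90 = 252
ΔQ = 90 − 1302 = -1212; ΔA = 252 − 5100 = -4848
Score = (-1)·(-1212) + (-4)·(-4848) = 20604

20604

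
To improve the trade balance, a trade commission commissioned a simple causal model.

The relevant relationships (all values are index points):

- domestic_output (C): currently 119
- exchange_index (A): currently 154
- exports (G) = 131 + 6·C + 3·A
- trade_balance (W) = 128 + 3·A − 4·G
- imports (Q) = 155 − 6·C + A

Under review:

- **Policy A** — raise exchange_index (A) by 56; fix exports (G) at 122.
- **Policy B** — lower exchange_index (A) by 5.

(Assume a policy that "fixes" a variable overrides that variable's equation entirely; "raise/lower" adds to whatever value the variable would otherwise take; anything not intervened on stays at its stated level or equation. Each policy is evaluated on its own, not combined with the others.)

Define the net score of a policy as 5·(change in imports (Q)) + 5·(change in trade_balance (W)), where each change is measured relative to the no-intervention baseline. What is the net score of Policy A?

Baseline:
  C = 119
  A = 154
  G = 131 + 6·119 + 3·154 = 1307
  W = 128 + 3·154 − 4·1307 = -4638
  Q = 155 − 6·119 + 154 = -405
Policy A (A + 56, G := 122):
  C = 119
  A = 154 + 56 = 210
  G = 122
  W = 128 + 3·210 − 4·122 = 270
  Q = 155 − 6·119 + 210 = -349
ΔQ = -349 − (-405) = 56; ΔW = 270 − (-4638) = 4908
Score = 5·56 + 5·4908 = 24820

24820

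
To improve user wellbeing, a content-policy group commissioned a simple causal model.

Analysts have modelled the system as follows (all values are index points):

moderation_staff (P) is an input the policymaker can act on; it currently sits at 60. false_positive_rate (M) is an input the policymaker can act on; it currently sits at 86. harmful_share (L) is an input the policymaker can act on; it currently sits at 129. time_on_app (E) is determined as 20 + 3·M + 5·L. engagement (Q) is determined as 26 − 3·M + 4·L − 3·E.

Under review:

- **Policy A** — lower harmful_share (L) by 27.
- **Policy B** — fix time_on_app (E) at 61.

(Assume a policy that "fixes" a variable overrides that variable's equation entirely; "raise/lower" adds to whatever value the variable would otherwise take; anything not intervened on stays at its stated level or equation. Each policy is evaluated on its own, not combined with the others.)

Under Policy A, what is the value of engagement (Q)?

Policy A (L − 27):
  M = 86
  L = 129 − 27 = 102
  E = 20 + 3·86 + 5·102 = 788
  Q = 26 − 3·86 + 4·102 − 3·788 = -2188

-2188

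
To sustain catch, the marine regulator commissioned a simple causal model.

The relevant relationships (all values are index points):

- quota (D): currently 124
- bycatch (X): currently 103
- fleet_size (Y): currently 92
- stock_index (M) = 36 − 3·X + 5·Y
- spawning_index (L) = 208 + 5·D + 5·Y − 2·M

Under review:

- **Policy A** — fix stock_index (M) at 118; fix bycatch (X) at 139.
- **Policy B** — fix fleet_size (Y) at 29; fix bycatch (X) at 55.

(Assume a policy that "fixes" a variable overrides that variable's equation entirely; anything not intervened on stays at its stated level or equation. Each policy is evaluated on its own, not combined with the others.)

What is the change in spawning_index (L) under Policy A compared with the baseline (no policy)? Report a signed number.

Baseline:
  D = 124
  X = 103
  Y = 92
  M = 36 − 3·103 + 5·92 = 187
  L = 208 + 5·124 + 5·92 − 2·187 = 914
Policy A (M := 118, X := 139):
  D = 124
  X = 139
  Y = 92
  M = 118
  L = 208 + 5·124 + 5·92 − 2·118 = 1052
Change in L: 1052 − 914 = 138

138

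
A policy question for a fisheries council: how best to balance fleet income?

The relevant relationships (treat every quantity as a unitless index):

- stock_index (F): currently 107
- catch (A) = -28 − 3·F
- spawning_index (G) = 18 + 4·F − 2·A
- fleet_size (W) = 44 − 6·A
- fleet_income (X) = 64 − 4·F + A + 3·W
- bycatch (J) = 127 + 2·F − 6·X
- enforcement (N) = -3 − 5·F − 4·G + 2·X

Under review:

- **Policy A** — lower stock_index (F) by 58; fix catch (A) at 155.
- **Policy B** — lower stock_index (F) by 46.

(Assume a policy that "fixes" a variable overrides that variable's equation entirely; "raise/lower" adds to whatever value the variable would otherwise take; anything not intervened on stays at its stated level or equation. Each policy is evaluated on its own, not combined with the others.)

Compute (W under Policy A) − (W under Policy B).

-2196

Policy A (F − 58, A := 155):
  F = 107 − 58 = 49
  A = 155
  W = 44 − 6·155 = -886
Policy B (F − 46):
  F = 107 − 46 = 61
  A = -28 − 3·61 = -211
  W = 44 − 6·(-211) = 1310
W: -886 − 1310 = -2196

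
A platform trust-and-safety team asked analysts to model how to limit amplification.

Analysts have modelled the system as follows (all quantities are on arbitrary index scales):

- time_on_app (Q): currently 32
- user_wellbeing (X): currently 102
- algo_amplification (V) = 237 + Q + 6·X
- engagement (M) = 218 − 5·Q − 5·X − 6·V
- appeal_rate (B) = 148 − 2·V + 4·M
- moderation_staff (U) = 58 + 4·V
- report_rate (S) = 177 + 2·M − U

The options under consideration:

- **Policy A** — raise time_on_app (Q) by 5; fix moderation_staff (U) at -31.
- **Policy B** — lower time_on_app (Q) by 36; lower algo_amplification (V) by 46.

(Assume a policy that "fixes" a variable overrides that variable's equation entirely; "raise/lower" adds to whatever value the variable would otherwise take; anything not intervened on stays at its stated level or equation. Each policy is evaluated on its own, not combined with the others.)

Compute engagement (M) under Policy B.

Policy B (Q − 36, V − 46):
  Q = 32 − 36 = -4
  X = 102
  V = 237 + (-4) + 6·102 (−46 from intervention) = 799
  M = 218 − 5·(-4) − 5·102 − 6·799 = -5066

-5066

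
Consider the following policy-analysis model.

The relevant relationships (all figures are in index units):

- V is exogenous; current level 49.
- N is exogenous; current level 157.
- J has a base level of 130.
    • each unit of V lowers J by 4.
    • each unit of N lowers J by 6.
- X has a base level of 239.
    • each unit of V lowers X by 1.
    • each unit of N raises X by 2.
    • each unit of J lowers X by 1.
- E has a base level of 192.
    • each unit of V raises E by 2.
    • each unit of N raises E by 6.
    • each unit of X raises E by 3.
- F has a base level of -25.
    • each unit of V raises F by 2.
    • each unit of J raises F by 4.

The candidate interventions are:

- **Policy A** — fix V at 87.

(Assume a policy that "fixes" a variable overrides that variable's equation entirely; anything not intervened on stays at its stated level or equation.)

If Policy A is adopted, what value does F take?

Policy A (V := 87):
  V = 87
  N = 157
  J = 130 − 4·87 − 6·157 = -1160
  F = -25 + 2·87 + 4·(-1160) = -4491

-4491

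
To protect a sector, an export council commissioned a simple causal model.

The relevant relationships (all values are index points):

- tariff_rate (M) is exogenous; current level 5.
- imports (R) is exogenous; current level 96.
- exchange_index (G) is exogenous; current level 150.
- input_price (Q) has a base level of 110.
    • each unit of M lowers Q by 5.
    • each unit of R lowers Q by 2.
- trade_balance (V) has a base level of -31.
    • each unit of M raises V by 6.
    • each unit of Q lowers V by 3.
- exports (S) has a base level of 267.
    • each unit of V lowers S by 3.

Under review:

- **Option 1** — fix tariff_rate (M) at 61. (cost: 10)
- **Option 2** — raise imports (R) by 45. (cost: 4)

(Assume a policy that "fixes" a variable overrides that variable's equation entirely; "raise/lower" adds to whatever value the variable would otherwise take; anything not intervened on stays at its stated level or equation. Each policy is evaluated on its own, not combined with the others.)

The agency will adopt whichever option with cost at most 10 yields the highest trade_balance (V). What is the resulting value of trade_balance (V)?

1496

Option 1 (M := 61):
  M = 61
  R = 96
  Q = 110 − 5·61 − 2·96 = -387
  V = -31 + 6·61 − 3·(-387) = 1496
Option 2 (R + 45):
  M = 5
  R = 96 + 45 = 141
  Q = 110 − 5·5 − 2·141 = -197
  V = -31 + 6·5 − 3·(-197) = 590
Comparing — Option 1: V=1496, Option 2: V=590. Highest is 1496 (Option 1).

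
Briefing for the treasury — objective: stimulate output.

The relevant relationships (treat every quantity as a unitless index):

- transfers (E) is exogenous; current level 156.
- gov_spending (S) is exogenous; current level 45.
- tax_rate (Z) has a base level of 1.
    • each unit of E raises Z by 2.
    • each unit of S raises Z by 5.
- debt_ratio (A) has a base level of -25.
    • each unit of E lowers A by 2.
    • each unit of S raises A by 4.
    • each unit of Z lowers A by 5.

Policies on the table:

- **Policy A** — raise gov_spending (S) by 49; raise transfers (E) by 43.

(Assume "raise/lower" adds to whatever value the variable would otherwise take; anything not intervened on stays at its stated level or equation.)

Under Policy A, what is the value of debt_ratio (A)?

Policy A (S + 49, E + 43):
  E = 156 + 43 = 199
  S = 45 + 49 = 94
  Z = 1 + 2·199 + 5·94 = 869
  A = -25 − 2·199 + 4·94 − 5·869 = -4392

-4392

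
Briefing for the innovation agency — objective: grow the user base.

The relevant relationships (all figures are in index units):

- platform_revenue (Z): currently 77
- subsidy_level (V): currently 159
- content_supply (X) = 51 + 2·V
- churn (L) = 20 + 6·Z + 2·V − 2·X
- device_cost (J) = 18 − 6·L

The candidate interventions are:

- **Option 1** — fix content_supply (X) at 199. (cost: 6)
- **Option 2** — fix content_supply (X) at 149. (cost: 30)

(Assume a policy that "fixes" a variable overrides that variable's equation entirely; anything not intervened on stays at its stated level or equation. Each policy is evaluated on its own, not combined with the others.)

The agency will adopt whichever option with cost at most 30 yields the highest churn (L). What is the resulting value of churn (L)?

502

Option 1 (X := 199):
  Z = 77
  V = 159
  X = 199
  L = 20 + 6·77 + 2·159 − 2·199 = 402
Option 2 (X := 149):
  Z = 77
  V = 159
  X = 149
  L = 20 + 6·77 + 2·159 − 2·149 = 502
Comparing — Option 1: L=402, Option 2: L=502. Highest is 502 (Option 2).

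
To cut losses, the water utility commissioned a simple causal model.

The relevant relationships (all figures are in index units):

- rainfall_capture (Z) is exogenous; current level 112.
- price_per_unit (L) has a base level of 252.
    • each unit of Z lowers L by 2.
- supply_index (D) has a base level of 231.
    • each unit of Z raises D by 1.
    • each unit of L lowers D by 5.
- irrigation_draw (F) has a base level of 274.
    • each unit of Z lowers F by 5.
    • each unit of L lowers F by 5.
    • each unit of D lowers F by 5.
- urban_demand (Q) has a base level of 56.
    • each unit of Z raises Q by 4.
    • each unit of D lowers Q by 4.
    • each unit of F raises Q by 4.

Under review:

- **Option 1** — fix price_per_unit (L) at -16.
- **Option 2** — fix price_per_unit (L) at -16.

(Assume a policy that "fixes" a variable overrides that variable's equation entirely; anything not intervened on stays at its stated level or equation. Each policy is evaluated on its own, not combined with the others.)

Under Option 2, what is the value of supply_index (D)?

Option 2 (L := -16):
  Z = 112
  L = -16
  D = 231 + 112 − 5·(-16) = 423

423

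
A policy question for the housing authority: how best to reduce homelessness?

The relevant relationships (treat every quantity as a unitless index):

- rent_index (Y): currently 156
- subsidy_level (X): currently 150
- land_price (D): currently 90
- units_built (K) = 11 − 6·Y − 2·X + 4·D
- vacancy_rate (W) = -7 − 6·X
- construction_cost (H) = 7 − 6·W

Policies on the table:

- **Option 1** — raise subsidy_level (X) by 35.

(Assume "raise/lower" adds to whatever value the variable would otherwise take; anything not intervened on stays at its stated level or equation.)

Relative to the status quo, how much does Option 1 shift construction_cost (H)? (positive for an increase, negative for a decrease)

1260

Baseline:
  X = 150
  W = -7 − 6·150 = -907
  H = 7 − 6·(-907) = 5449
Option 1 (X + 35):
  X = 150 + 35 = 185
  W = -7 − 6·185 = -1117
  H = 7 − 6·(-1117) = 6709
Change in H: 6709 − 5449 = 1260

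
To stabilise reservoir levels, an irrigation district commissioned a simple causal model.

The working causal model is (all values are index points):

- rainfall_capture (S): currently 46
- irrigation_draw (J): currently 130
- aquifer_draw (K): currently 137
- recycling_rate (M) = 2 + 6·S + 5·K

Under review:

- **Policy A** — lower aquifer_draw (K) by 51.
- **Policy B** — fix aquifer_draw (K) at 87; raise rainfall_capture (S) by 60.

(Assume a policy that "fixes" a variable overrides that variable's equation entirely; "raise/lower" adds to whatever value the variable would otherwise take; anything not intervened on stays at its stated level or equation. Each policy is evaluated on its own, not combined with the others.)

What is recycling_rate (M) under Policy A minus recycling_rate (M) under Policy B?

Policy A (K − 51):
  S = 46
  K = 137 − 51 = 86
  M = 2 + 6·46 + 5·86 = 708
Policy B (K := 87, S + 60):
  S = 46 + 60 = 106
  K = 87
  M = 2 + 6·106 + 5·87 = 1073
M: 708 − 1073 = -365

-365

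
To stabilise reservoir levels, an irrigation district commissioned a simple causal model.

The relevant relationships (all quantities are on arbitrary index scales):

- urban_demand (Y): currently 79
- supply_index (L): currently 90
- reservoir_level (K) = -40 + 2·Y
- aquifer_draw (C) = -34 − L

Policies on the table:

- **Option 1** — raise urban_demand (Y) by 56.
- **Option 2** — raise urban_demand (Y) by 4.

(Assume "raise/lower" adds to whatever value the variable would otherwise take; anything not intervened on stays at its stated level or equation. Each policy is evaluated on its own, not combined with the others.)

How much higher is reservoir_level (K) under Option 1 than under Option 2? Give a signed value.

Option 1 (Y + 56):
  Y = 79 + 56 = 135
  K = -40 + 2·135 = 230
Option 2 (Y + 4):
  Y = 79 + 4 = 83
  K = -40 + 2·83 = 126
K: 230 − 126 = 104

104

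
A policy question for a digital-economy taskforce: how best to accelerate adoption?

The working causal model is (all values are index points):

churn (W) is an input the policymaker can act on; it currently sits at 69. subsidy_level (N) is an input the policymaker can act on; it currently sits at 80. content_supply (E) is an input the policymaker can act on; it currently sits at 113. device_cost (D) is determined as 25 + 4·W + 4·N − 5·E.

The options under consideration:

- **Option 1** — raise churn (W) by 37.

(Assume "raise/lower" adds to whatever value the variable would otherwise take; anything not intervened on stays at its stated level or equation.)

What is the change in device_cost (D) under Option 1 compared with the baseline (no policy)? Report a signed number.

148

Baseline:
  W = 69
  N = 80
  E = 113
  D = 25 + 4·69 + 4·80 − 5·113 = 56
Option 1 (W + 37):
  W = 69 + 37 = 106
  N = 80
  E = 113
  D = 25 + 4·106 + 4·80 − 5·113 = 204
Change in D: 204 − 56 = 148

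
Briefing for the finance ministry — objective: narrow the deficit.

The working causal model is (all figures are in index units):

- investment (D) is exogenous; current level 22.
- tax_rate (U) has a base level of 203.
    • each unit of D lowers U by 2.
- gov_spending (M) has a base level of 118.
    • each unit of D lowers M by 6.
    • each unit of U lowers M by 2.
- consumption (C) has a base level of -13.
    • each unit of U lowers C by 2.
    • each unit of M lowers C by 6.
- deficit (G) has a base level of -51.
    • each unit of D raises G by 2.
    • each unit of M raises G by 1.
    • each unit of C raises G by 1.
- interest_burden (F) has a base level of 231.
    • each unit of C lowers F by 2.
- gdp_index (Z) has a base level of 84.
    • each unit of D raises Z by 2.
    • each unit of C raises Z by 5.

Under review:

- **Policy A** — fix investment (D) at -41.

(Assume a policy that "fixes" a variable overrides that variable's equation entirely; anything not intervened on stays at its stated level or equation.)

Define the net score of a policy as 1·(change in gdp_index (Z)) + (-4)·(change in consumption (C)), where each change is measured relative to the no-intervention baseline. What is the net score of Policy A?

-1134

Baseline:
  D = 22
  U = 203 − 2·22 = 159
  M = 118 − 6·22 − 2·159 = -332
  C = -13 − 2·159 − 6·(-332) = 1661
  Z = 84 + 2·22 + 5·1661 = 8433
Policy A (D := -41):
  D = -41
  U = 203 − 2·(-41) = 285
  M = 118 − 6·(-41) − 2·285 = -206
  C = -13 − 2·285 − 6·(-206) = 653
  Z = 84 + 2·(-41) + 5·653 = 3267
ΔZ = 3267 − 8433 = -5166; ΔC = 653 − 1661 = -1008
Score = 1·(-5166) + (-4)·(-1008) = -1134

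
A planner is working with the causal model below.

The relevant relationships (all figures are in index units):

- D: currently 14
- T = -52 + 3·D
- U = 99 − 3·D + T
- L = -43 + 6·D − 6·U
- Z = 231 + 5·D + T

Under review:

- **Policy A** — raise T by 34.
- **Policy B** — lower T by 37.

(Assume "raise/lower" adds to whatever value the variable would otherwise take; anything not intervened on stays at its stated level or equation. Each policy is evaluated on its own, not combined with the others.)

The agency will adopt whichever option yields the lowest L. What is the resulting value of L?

-445

Policy A (T + 34):
  D = 14
  T = -52 + 3·14 (+34 from intervention) = 24
  U = 99 − 3·14 + 24 = 81
  L = -43 + 6·14 − 6·81 = -445
Policy B (T − 37):
  D = 14
  T = -52 + 3·14 (−37 from intervention) = -47
  U = 99 − 3·14 + (-47) = 10
  L = -43 + 6·14 − 6·10 = -19
Comparing — Policy A: L=-445, Policy B: L=-19. Lowest is -445 (Policy A).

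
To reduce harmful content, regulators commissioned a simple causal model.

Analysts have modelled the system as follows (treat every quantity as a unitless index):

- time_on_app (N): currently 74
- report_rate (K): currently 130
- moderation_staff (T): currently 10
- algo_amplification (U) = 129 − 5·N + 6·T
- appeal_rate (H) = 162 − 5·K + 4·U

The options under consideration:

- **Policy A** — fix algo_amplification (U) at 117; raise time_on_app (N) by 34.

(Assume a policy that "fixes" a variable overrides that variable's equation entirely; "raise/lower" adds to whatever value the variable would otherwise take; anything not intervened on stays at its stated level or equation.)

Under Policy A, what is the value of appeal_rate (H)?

Policy A (U := 117, N + 34):
  N = 74 + 34 = 108
  K = 130
  T = 10
  U = 117
  H = 162 − 5·130 + 4·117 = -20

-20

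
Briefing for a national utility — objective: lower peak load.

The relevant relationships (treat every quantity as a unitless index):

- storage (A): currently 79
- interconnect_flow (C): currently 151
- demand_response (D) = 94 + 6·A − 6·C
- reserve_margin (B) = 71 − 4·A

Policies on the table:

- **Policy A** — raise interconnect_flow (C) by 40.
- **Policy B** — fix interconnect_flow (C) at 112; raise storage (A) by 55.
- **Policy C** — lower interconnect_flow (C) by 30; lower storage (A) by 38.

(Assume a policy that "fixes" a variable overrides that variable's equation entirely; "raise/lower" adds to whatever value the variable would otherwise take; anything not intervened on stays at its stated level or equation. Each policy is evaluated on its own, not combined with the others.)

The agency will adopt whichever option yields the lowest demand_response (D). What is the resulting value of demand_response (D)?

Policy A (C + 40):
  A = 79
  C = 151 + 40 = 191
  D = 94 + 6·79 − 6·191 = -578
Policy B (C := 112, A + 55):
  A = 79 + 55 = 134
  C = 112
  D = 94 + 6·134 − 6·112 = 226
Policy C (C − 30, A − 38):
  A = 79 − 38 = 41
  C = 151 − 30 = 121
  D = 94 + 6·41 − 6·121 = -386
Comparing — Policy A: D=-578, Policy B: D=226, Policy C: D=-386. Lowest is -578 (Policy A).

-578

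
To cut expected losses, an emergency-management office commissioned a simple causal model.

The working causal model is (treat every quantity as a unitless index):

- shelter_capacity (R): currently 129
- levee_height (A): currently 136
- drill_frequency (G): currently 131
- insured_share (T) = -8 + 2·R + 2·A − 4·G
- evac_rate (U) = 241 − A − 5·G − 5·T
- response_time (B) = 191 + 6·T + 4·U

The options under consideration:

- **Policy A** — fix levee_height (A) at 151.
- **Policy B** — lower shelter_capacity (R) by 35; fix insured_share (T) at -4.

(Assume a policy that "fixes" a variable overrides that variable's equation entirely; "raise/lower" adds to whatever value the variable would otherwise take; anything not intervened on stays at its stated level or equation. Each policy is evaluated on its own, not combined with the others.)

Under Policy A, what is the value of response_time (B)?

-2461

Policy A (A := 151):
  R = 129
  A = 151
  G = 131
  T = -8 + 2·129 + 2·151 − 4·131 = 28
  U = 241 − 151 − 5·131 − 5·28 = -705
  B = 191 + 6·28 + 4·(-705) = -2461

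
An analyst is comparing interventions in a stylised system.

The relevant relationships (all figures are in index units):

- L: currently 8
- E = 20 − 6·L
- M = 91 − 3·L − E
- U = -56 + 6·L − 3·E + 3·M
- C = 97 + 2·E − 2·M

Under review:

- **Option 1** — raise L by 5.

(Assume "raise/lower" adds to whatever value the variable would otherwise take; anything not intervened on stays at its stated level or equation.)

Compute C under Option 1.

-239

Option 1 (L + 5):
  L = 8 + 5 = 13
  E = 20 − 6·13 = -58
  M = 91 − 3·13 − (-58) = 110
  C = 97 + 2·(-58) − 2·110 = -239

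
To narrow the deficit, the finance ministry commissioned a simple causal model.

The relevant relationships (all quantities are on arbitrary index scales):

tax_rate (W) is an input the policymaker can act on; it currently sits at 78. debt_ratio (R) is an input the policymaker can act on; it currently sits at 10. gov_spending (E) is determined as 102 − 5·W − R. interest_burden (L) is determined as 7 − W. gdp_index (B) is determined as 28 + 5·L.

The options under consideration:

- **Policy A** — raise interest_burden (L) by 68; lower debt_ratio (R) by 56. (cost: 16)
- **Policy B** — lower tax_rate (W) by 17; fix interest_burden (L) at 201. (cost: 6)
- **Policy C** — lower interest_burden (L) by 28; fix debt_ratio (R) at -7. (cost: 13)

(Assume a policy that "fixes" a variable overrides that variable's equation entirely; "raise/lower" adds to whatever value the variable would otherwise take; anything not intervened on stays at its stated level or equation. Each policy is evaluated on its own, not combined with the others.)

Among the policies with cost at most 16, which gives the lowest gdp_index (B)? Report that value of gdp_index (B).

Policy A (L + 68, R − 56):
  W = 78
  L = 7 − 78 (+68 from intervention) = -3
  B = 28 + 5·(-3) = 13
Policy B (W − 17, L := 201):
  W = 78 − 17 = 61
  L = 201
  B = 28 + 5·201 = 1033
Policy C (L − 28, R := -7):
  W = 78
  L = 7 − 78 (−28 from intervention) = -99
  B = 28 + 5·(-99) = -467
Comparing — Policy A: B=13, Policy B: B=1033, Policy C: B=-467. Lowest is -467 (Policy C).

-467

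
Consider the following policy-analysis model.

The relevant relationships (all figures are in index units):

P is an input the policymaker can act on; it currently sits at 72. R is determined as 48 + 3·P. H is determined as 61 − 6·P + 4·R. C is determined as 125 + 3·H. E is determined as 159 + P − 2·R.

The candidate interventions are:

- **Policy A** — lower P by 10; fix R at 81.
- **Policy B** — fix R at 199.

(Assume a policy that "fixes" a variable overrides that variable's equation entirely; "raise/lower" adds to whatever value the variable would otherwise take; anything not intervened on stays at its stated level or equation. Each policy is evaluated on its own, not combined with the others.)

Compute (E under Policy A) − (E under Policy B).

Policy A (P − 10, R := 81):
  P = 72 − 10 = 62
  R = 81
  E = 159 + 62 − 2·81 = 59
Policy B (R := 199):
  P = 72
  R = 199
  E = 159 + 72 − 2·199 = -167
E: 59 − (-167) = 226

226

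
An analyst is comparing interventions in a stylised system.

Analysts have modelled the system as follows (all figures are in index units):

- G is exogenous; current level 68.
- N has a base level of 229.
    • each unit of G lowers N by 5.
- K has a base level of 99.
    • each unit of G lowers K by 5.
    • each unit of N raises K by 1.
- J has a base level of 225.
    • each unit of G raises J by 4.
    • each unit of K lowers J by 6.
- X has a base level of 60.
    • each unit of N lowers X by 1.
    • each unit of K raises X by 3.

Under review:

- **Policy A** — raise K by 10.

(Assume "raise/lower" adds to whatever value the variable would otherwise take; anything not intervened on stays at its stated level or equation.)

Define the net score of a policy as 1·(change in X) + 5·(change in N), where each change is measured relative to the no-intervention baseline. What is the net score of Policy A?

Baseline:
  G = 68
  N = 229 − 5·68 = -111
  K = 99 − 5·68 + (-111) = -352
  X = 60 − (-111) + 3·(-352) = -885
Policy A (K + 10):
  G = 68
  N = 229 − 5·68 = -111
  K = 99 − 5·68 + (-111) (+10 from intervention) = -342
  X = 60 − (-111) + 3·(-342) = -855
ΔX = -855 − (-885) = 30; ΔN = -111 − (-111) = 0
Score = 1·30 + 5·0 = 30

30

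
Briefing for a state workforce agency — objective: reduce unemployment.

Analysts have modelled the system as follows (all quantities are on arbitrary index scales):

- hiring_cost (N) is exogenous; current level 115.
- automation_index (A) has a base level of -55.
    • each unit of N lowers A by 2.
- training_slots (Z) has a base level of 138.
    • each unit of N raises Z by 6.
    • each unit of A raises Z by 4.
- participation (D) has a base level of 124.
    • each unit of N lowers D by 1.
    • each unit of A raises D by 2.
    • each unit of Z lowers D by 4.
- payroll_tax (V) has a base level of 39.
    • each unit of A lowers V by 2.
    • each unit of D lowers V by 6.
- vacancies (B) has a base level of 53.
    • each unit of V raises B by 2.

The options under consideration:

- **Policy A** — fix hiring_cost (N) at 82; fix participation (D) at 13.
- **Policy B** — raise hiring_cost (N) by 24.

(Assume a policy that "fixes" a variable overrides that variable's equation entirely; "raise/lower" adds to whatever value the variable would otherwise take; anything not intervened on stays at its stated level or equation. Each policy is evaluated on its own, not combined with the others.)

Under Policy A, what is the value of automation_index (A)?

Policy A (N := 82, D := 13):
  N = 82
  A = -55 − 2·82 = -219

-219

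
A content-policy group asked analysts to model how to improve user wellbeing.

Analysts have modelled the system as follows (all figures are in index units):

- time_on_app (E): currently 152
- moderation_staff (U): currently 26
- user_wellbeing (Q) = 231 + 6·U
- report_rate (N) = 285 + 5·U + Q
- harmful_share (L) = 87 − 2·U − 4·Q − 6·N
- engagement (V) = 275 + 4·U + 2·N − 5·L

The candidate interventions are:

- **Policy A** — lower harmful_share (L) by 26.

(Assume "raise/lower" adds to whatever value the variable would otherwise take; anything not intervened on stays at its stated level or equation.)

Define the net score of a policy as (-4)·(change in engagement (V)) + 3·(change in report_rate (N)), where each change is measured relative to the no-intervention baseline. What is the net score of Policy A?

Baseline:
  U = 26
  Q = 231 + 6·26 = 387
  N = 285 + 5·26 + 387 = 802
  L = 87 − 2·26 − 4·387 − 6·802 = -6325
  V = 275 + 4·26 + 2·802 − 5·(-6325) = 33608
Policy A (L − 26):
  U = 26
  Q = 231 + 6·26 = 387
  N = 285 + 5·26 + 387 = 802
  L = 87 − 2·26 − 4·387 − 6·802 (−26 from intervention) = -6351
  V = 275 + 4·26 + 2·802 − 5·(-6351) = 33738
ΔV = 33738 − 33608 = 130; ΔN = 802 − 802 = 0
Score = (-4)·130 + 3·0 = -520

-520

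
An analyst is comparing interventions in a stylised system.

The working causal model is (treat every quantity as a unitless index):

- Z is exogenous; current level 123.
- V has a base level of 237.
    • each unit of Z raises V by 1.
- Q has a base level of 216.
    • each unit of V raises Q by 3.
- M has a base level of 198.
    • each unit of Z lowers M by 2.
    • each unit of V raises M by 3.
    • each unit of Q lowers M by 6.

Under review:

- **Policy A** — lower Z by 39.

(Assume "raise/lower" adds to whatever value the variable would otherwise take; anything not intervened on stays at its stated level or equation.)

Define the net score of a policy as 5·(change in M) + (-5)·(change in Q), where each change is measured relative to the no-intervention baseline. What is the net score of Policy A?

3900

Baseline:
  Z = 123
  V = 237 + 123 = 360
  Q = 216 + 3·360 = 1296
  M = 198 − 2·123 + 3·360 − 6·1296 = -6744
Policy A (Z − 39):
  Z = 123 − 39 = 84
  V = 237 + 84 = 321
  Q = 216 + 3·321 = 1179
  M = 198 − 2·84 + 3·321 − 6·1179 = -6081
ΔM = -6081 − (-6744) = 663; ΔQ = 1179 − 1296 = -117
Score = 5·663 + (-5)·(-117) = 3900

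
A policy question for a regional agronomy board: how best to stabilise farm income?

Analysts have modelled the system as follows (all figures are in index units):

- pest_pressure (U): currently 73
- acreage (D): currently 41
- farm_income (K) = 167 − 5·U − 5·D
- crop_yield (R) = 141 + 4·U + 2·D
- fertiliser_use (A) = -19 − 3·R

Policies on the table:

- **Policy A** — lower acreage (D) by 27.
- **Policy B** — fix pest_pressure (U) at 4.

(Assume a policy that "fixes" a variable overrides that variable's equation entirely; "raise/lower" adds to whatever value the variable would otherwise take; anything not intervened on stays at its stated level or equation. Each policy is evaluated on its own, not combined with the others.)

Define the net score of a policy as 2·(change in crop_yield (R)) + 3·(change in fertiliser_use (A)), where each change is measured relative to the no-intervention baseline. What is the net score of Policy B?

Baseline:
  U = 73
  D = 41
  R = 141 + 4·73 + 2·41 = 515
  A = -19 − 3·515 = -1564
Policy B (U := 4):
  U = 4
  D = 41
  R = 141 + 4·4 + 2·41 = 239
  A = -19 − 3·239 = -736
ΔR = 239 − 515 = -276; ΔA = -736 − (-1564) = 828
Score = 2·(-276) + 3·828 = 1932

1932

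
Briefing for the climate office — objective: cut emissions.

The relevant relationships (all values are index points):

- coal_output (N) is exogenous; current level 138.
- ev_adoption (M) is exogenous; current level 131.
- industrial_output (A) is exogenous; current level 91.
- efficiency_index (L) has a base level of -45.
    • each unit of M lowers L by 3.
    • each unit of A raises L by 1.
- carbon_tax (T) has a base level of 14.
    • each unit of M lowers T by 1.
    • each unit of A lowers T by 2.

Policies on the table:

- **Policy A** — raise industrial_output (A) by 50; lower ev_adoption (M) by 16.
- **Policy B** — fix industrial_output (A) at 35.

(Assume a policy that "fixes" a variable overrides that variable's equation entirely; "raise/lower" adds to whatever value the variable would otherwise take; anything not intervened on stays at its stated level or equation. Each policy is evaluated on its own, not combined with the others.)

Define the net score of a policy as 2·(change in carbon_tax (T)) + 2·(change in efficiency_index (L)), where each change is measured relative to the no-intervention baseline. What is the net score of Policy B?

112

Baseline:
  M = 131
  A = 91
  L = -45 − 3·131 + 91 = -347
  T = 14 − 131 − 2·91 = -299
Policy B (A := 35):
  M = 131
  A = 35
  L = -45 − 3·131 + 35 = -403
  T = 14 − 131 − 2·35 = -187
ΔT = -187 − (-299) = 112; ΔL = -403 − (-347) = -56
Score = 2·112 + 2·(-56) = 112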